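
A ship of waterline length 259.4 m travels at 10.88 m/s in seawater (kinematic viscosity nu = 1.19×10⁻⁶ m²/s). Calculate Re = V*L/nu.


Formula: Re = V * L / nu
Step 1 — V * L = 10.88 * 259.4 = 2822.272 m^2/s
Step 2 — Re = 2822.272 / 1.19e-6 = 2.37e+09

2.37e+09


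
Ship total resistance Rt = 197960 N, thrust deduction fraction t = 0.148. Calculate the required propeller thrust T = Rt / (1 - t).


Formula: T = Rt / (1 - t)
Step 1 — (1 - t) = 1 - 0.148 = 0.852
Step 2 — T = 197960 / 0.852 ≈ 232350 N (5 s.f.)

232350 N


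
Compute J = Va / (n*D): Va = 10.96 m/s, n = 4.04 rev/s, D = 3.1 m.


Formula: J = Va / (n * D)
Step 1 — n * D = 4.04 * 3.1 = 12.524
Step 2 — J = 10.96 / 12.524 ≈ 0.87512 (5 s.f.)

0.87512


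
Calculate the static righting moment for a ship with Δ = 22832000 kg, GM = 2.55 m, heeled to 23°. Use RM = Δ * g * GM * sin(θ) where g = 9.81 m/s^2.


Formula: GZ = GM * sin(theta); RM = disp * g * GZ
Step 1 — GZ = 2.55 * sin(23°) = 2.55 * 0.390731 = 0.996364 m
Step 2 — RM = 22832000 * 9.81 * 0.996364 ≈ 223170000 N·m (5 s.f.)

223170000 N·m


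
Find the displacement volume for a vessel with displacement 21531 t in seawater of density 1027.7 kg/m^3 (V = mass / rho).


Formula: V = mass / rho
Step 1 — convert tonnes to kg: 21531 t * 1000 = 21531000 kg
Step 2 — V = 21531000 / 1027.7 ≈ 20951 m^3 (5 s.f.)

20951 m^3


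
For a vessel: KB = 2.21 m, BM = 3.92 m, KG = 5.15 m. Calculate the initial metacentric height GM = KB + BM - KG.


Formula: GM = KB + BM - KG
Step 1 — KM = KB + BM = 2.21 + 3.92 = 6.13 m
Step 2 — GM = KM - KG = 6.13 - 5.15 = 0.98 m

0.98 m


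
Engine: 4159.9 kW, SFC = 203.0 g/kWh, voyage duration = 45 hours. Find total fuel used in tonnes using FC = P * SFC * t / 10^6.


Formula: FC (tonnes) = P * SFC * t / 1,000,000
Step 1 — P * SFC * t = 4159.9 * 203.0 * 45 = 38000686.5 g
Step 2 — FC (tonnes) = 38000686.5 / 1,000,000 ≈ 38.001 tonnes (5 s.f.)

38.001 tonnes


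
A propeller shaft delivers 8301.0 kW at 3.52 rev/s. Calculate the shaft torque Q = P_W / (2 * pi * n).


Formula: Q = P_W / (2 * pi * n)
Step 1 — P_W = 8301.0 kW * 1000 = 8301000.0 W
Step 2 — 2 * pi * n = 2 * pi * 3.52 = 22.116812
Step 3 — Q = 8301000.0 / 22.116812 ≈ 375330 N·m (5 s.f.)

375330 N·m


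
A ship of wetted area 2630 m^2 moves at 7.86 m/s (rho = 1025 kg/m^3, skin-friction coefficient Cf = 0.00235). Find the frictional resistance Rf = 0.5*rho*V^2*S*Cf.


Formula: Rf = 0.5 * rho * V^2 * S * Cf
Step 1 — V^2 = 7.86^2 = 61.7796
Step 2 — 0.5 * rho * V^2 = 0.5 * 1025 * 61.7796 = 31662.045
Step 3 — Rf = 31662.045 * 2630 * 0.00235 ≈ 195690 N (5 s.f.)

195690 N


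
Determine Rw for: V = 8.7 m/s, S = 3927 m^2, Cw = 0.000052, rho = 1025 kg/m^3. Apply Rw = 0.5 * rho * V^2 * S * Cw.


Formula: Rw = 0.5 * rho * V^2 * S * Cw
Step 1 — V^2 = 8.7^2 = 75.69
Step 2 — 0.5 * rho * V^2 = 0.5 * 1025 * 75.69 = 38791.125
Step 3 — Rw = 38791.125 * 3927 * 0.000052 ≈ 7921.3 N (5 s.f.)

7921.3 N


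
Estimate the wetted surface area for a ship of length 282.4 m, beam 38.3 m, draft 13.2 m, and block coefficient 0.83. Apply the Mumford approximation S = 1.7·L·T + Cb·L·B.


Formula: S = 1.7*L*T + V/T with V = Cb*L*B*T, i.e. S = L * (1.7*T + Cb*B)
Step 1 — 1.7*T = 1.7 * 13.2 = 22.44 m
Step 2 — Cb*B = 0.83 * 38.3 = 31.789 m
Step 3 — 1.7*T + Cb*B = 22.44 + 31.789 = 54.229 m
Step 4 — S = 282.4 * 54.229 ≈ 15314 m^2 (5 s.f.)

15314 m^2


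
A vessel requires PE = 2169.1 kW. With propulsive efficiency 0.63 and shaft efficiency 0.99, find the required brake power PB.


Formula: PB = PE / (eta_D * eta_S)
Step 1 — combined efficiency = eta_D * eta_S = 0.63 * 0.99 = 0.6237
Step 2 — PB = 2169.1 / 0.6237 ≈ 3477.8 kW (5 s.f.)

3477.8 kW


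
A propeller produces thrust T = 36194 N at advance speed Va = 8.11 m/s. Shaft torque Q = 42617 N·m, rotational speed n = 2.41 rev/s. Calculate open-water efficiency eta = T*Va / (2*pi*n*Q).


Formula: eta = T * Va / (2 * pi * n * Q)
Step 1 — numerator = T * Va = 36194 * 8.11 = 293533.34
Step 2 — 2 * pi * n = 2 * pi * 2.41 = 15.142477
Step 3 — denominator = 15.142477 * 42617 = 645326.94
Step 4 — eta = 293533.34 / 645326.94 ≈ 0.45486 (5 s.f.)

0.45486


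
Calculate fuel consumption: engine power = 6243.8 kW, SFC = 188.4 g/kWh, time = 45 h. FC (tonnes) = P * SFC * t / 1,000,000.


Formula: FC (tonnes) = P * SFC * t / 1,000,000
Step 1 — P * SFC * t = 6243.8 * 188.4 * 45 = 52934936.4 g
Step 2 — FC (tonnes) = 52934936.4 / 1,000,000 ≈ 52.935 tonnes (5 s.f.)

52.935 tonnes


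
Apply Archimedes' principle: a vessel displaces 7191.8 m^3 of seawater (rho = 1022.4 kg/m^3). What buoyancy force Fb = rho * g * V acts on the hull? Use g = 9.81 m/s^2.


Formula: Fb = rho * g * V
Substituting: Fb = 1022.4 * 9.81 * 7191.8
Intermediate: 1022.4 * 9.81 = 10029.744
Result: Fb = 10029.744 * 7191.8 ≈ 72132000 N (5 s.f.)

72132000 N


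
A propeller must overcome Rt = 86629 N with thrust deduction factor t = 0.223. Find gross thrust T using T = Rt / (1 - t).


Formula: T = Rt / (1 - t)
Step 1 — (1 - t) = 1 - 0.223 = 0.777
Step 2 — T = 86629 / 0.777 ≈ 111490 N (5 s.f.)

111490 N


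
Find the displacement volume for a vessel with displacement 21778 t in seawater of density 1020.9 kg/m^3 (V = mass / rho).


Formula: V = mass / rho
Step 1 — convert tonnes to kg: 21778 t * 1000 = 21778000 kg
Step 2 — V = 21778000 / 1020.9 ≈ 21332 m^3 (5 s.f.)

21332 m^3


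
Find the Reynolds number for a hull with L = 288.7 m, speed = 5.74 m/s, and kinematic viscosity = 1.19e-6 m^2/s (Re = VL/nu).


Formula: Re = V * L / nu
Step 1 — V * L = 5.74 * 288.7 = 1657.138 m^2/s
Step 2 — Re = 1657.138 / 1.19e-6 = 1.39e+09

1.39e+09


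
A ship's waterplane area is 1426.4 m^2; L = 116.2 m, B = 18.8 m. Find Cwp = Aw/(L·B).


Formula: Cwp = Aw / (L * B)
Step 1 — L * B = 116.2 * 18.8 = 2184.56 m^2
Step 2 — Cwp = 1426.4 / 2184.56 ≈ 0.65295 (5 s.f.)

0.65295


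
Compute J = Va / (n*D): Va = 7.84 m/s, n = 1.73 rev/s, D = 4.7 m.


Formula: J = Va / (n * D)
Step 1 — n * D = 1.73 * 4.7 = 8.131
Step 2 — J = 7.84 / 8.131 ≈ 0.96421 (5 s.f.)

0.96421


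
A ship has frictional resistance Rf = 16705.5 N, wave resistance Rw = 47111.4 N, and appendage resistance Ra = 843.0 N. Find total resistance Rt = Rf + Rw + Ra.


Formula: Rt = Rf + Rw + Ra
Substituting: Rt = 16705.5 + 47111.4 + 843.0
Result: Rt = 64659.9 N

64659.9 N


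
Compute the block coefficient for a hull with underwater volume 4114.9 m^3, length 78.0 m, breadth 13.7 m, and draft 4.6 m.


Formula: Cb = V / (L * B * T)
Step 1 — L * B * T = 78.0 * 13.7 * 4.6 = 4915.56 m^3
Step 2 — Cb = 4114.9 / 4915.56 ≈ 0.83712 (5 s.f.)

0.83712


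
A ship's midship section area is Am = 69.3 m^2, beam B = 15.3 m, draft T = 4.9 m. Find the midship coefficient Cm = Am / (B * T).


Formula: Cm = Am / (B * T)
Step 1 — B * T = 15.3 * 4.9 = 74.97 m^2
Step 2 — Cm = 69.3 / 74.97 ≈ 0.92437 (5 s.f.)

0.92437


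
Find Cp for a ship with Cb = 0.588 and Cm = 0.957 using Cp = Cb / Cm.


Formula: Cp = Cb / Cm
Substituting: Cp = 0.588 / 0.957
Result: Cp ≈ 0.61442 (5 s.f.)

0.61442


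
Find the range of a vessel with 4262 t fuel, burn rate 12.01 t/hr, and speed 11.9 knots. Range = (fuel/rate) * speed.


Formula: endurance = fuel / rate; range = endurance * speed
Step 1 — endurance = 4262 / 12.01 = 354.8709 hours
Step 2 — range = 354.8709 * 11.9 ≈ 4223.0 nautical miles (5 s.f.)

4223.0 NM


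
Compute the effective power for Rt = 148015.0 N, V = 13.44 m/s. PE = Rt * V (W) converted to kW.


Formula: PE = Rt * V / 1000 (kW)
Step 1 — PE (W) = 148015.0 * 13.44 = 1989321.6 W
Step 2 — PE (kW) = 1989321.6 / 1000 ≈ 1989.3 kW (5 s.f.)

1989.3 kW


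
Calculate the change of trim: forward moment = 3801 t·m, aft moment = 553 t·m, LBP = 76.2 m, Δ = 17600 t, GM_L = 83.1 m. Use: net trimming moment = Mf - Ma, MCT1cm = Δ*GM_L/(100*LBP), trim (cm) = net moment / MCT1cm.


Formula: net trimming moment = Mf - Ma; MCT1cm = Δ*GM_L/(100*LBP); trim = net moment / MCT1cm
Step 1 — net trimming moment = 3801 - 553 = 3248 t·m
Step 2 — MCT1cm = 17600 * 83.1 / (100 * 76.2) = 191.937 t·m/cm
Step 3 — trim = 3248 / 191.937 ≈ 16.922 cm (5 s.f.)

16.922 cm


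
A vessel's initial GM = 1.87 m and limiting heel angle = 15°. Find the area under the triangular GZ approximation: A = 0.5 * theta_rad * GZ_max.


Formula: GZ_max = GM * sin(theta); Area = 0.5 * theta_rad * GZ_max
Step 1 — GZ_max = 1.87 * sin(15°) = 1.87 * 0.258819 = 0.483992 m
Step 2 — theta_rad = 15 * pi/180 = 0.261799 rad
Step 3 — Area = 0.5 * 0.261799 * 0.483992 ≈ 0.063354 m·rad (5 s.f.)

0.063354 m·rad


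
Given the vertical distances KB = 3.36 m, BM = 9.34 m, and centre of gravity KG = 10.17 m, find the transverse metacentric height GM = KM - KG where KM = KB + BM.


Formula: GM = KB + BM - KG
Step 1 — KM = KB + BM = 3.36 + 9.34 = 12.7 m
Step 2 — GM = KM - KG = 12.7 - 10.17 = 2.53 m

2.53 m


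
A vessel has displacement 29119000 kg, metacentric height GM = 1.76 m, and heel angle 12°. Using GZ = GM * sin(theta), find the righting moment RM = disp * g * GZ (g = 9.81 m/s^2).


Formula: GZ = GM * sin(theta); RM = disp * g * GZ
Step 1 — GZ = 1.76 * sin(12°) = 1.76 * 0.207912 = 0.365925 m
Step 2 — RM = 29119000 * 9.81 * 0.365925 ≈ 104530000 N·m (5 s.f.)

104530000 N·m


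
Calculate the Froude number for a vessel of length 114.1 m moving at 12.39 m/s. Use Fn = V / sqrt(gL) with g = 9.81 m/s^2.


Formula: Fn = V / sqrt(g * L)
Step 1 — g * L = 9.81 * 114.1 = 1119.321
Step 2 — sqrt(g * L) = sqrt(1119.321) = 33.456255
Step 3 — Fn = 12.39 / 33.456255 ≈ 0.37033 (5 s.f.)

0.37033


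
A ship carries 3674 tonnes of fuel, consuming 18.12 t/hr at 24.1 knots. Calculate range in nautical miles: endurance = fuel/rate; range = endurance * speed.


Formula: endurance = fuel / rate; range = endurance * speed
Step 1 — endurance = 3674 / 18.12 = 202.7594 hours
Step 2 — range = 202.7594 * 24.1 ≈ 4886.5 nautical miles (5 s.f.)

4886.5 NM


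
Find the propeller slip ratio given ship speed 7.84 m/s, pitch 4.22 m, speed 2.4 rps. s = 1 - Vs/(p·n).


Formula: s = 1 - Vs / (p * n)
Step 1 — p * n = 4.22 * 2.4 = 10.128
Step 2 — Vs / (p*n) = 7.84 / 10.128 = 0.774092 (6 d.p.)
Step 3 — s = 1 - 0.774092 = 0.225908

0.225908


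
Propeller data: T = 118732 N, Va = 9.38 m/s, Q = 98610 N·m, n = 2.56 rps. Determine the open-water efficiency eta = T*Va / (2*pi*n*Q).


Formula: eta = T * Va / (2 * pi * n * Q)
Step 1 — numerator = T * Va = 118732 * 9.38 = 1113706.16
Step 2 — 2 * pi * n = 2 * pi * 2.56 = 16.084954
Step 3 — denominator = 16.084954 * 98610 = 1586137.31
Step 4 — eta = 1113706.16 / 1586137.31 ≈ 0.70215 (5 s.f.)

0.70215


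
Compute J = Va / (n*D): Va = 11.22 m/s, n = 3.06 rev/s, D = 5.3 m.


Formula: J = Va / (n * D)
Step 1 — n * D = 3.06 * 5.3 = 16.218
Step 2 — J = 11.22 / 16.218 ≈ 0.69182 (5 s.f.)

0.69182


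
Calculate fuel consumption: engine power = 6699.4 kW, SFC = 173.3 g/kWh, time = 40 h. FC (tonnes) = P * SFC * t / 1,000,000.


Formula: FC (tonnes) = P * SFC * t / 1,000,000
Step 1 — P * SFC * t = 6699.4 * 173.3 * 40 = 46440240.8 g
Step 2 — FC (tonnes) = 46440240.8 / 1,000,000 ≈ 46.440 tonnes (5 s.f.)

46.440 tonnes


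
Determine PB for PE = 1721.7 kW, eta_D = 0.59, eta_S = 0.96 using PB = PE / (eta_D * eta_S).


Formula: PB = PE / (eta_D * eta_S)
Step 1 — combined efficiency = eta_D * eta_S = 0.59 * 0.96 = 0.5664
Step 2 — PB = 1721.7 / 0.5664 ≈ 3039.7 kW (5 s.f.)

3039.7 kW


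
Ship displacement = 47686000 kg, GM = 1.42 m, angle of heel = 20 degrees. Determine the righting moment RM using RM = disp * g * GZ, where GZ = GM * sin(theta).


Formula: GZ = GM * sin(theta); RM = disp * g * GZ
Step 1 — GZ = 1.42 * sin(20°) = 1.42 * 0.34202 = 0.485668 m
Step 2 — RM = 47686000 * 9.81 * 0.485668 ≈ 227200000 N·m (5 s.f.)

227200000 N·m


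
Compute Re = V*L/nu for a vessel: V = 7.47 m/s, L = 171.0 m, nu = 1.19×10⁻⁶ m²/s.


Formula: Re = V * L / nu
Step 1 — V * L = 7.47 * 171.0 = 1277.37 m^2/s
Step 2 — Re = 1277.37 / 1.19e-6 = 1.07e+09

1.07e+09


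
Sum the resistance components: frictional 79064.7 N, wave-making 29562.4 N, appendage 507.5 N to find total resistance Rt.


Formula: Rt = Rf + Rw + Ra
Substituting: Rt = 79064.7 + 29562.4 + 507.5
Result: Rt = 109134.6 N

109134.6 N


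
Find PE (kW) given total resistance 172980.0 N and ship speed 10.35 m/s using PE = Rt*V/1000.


Formula: PE = Rt * V / 1000 (kW)
Step 1 — PE (W) = 172980.0 * 10.35 = 1790343.0 W
Step 2 — PE (kW) = 1790343.0 / 1000 ≈ 1790.3 kW (5 s.f.)

1790.3 kW


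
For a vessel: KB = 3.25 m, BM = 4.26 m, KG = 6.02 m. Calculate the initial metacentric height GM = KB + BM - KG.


Formula: GM = KB + BM - KG
Step 1 — KM = KB + BM = 3.25 + 4.26 = 7.51 m
Step 2 — GM = KM - KG = 7.51 - 6.02 = 1.49 m

1.49 m


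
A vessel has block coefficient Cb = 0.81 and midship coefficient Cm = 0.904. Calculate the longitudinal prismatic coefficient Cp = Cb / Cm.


Formula: Cp = Cb / Cm
Substituting: Cp = 0.81 / 0.904
Result: Cp ≈ 0.89602 (5 s.f.)

0.89602


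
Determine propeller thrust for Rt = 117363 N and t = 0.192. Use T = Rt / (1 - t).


Formula: T = Rt / (1 - t)
Step 1 — (1 - t) = 1 - 0.192 = 0.808
Step 2 — T = 117363 / 0.808 ≈ 145250 N (5 s.f.)

145250 N


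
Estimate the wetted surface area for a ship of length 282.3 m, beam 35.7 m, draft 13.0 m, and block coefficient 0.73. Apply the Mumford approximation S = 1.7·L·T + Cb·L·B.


Formula: S = 1.7*L*T + V/T with V = Cb*L*B*T, i.e. S = L * (1.7*T + Cb*B)
Step 1 — 1.7*T = 1.7 * 13.0 = 22.1 m
Step 2 — Cb*B = 0.73 * 35.7 = 26.061 m
Step 3 — 1.7*T + Cb*B = 22.1 + 26.061 = 48.161 m
Step 4 — S = 282.3 * 48.161 ≈ 13596 m^2 (5 s.f.)

13596 m^2


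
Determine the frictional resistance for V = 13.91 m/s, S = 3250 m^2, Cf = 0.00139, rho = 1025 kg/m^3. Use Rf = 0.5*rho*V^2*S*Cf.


Formula: Rf = 0.5 * rho * V^2 * S * Cf
Step 1 — V^2 = 13.91^2 = 193.4881
Step 2 — 0.5 * rho * V^2 = 0.5 * 1025 * 193.4881 = 99162.65125
Step 3 — Rf = 99162.65125 * 3250 * 0.00139 ≈ 447970 N (5 s.f.)

447970 N


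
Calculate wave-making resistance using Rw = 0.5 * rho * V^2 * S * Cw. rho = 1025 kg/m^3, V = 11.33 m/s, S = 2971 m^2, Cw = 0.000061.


Formula: Rw = 0.5 * rho * V^2 * S * Cw
Step 1 — V^2 = 11.33^2 = 128.3689
Step 2 — 0.5 * rho * V^2 = 0.5 * 1025 * 128.3689 = 65789.06125
Step 3 — Rw = 65789.06125 * 2971 * 0.000061 ≈ 11923 N (5 s.f.)

11923 N


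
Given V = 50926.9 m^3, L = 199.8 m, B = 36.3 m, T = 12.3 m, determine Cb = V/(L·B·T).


Formula: Cb = V / (L * B * T)
Step 1 — L * B * T = 199.8 * 36.3 * 12.3 = 89208.702 m^3
Step 2 — Cb = 50926.9 / 89208.702 ≈ 0.57087 (5 s.f.)

0.57087


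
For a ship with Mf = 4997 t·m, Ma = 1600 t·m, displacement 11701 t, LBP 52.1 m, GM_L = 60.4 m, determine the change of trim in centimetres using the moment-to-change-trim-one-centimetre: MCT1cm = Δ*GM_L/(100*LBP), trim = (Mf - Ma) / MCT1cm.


Formula: net trimming moment = Mf - Ma; MCT1cm = Δ*GM_L/(100*LBP); trim = net moment / MCT1cm
Step 1 — net trimming moment = 4997 - 1600 = 3397 t·m
Step 2 — MCT1cm = 11701 * 60.4 / (100 * 52.1) = 135.6507 t·m/cm
Step 3 — trim = 3397 / 135.6507 ≈ 25.042 cm (5 s.f.)

25.042 cm


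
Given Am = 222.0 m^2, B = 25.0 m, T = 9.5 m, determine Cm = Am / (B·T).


Formula: Cm = Am / (B * T)
Step 1 — B * T = 25.0 * 9.5 = 237.5 m^2
Step 2 — Cm = 222.0 / 237.5 ≈ 0.93474 (5 s.f.)

0.93474


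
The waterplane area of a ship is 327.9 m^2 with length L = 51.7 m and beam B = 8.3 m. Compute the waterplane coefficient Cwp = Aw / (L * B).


Formula: Cwp = Aw / (L * B)
Step 1 — L * B = 51.7 * 8.3 = 429.11 m^2
Step 2 — Cwp = 327.9 / 429.11 ≈ 0.76414 (5 s.f.)

0.76414


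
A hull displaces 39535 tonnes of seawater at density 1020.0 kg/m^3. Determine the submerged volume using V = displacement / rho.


Formula: V = mass / rho
Step 1 — convert tonnes to kg: 39535 t * 1000 = 39535000 kg
Step 2 — V = 39535000 / 1020.0 ≈ 38760 m^3 (5 s.f.)

38760 m^3


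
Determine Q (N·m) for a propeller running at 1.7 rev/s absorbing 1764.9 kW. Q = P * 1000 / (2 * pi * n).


Formula: Q = P_W / (2 * pi * n)
Step 1 — P_W = 1764.9 kW * 1000 = 1764900.0 W
Step 2 — 2 * pi * n = 2 * pi * 1.7 = 10.681415
Step 3 — Q = 1764900.0 / 10.681415 ≈ 165230 N·m (5 s.f.)

165230 N·m


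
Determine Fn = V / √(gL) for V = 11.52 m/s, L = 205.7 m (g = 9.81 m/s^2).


Formula: Fn = V / sqrt(g * L)
Step 1 — g * L = 9.81 * 205.7 = 2017.917
Step 2 — sqrt(g * L) = sqrt(2017.917) = 44.921231
Step 3 — Fn = 11.52 / 44.921231 ≈ 0.25645 (5 s.f.)

0.25645


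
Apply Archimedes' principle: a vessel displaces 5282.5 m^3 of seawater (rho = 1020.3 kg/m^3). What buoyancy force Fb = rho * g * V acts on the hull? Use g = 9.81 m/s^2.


Formula: Fb = rho * g * V
Substituting: Fb = 1020.3 * 9.81 * 5282.5
Intermediate: 1020.3 * 9.81 = 10009.143
Result: Fb = 10009.143 * 5282.5 ≈ 52873000 N (5 s.f.)

52873000 N


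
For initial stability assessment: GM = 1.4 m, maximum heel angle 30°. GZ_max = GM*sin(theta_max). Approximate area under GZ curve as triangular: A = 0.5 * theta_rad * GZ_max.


Formula: GZ_max = GM * sin(theta); Area = 0.5 * theta_rad * GZ_max
Step 1 — GZ_max = 1.4 * sin(30°) = 1.4 * 0.5 = 0.7 m
Step 2 — theta_rad = 30 * pi/180 = 0.523599 rad
Step 3 — Area = 0.5 * 0.523599 * 0.7 ≈ 0.18326 m·rad (5 s.f.)

0.18326 m·rad


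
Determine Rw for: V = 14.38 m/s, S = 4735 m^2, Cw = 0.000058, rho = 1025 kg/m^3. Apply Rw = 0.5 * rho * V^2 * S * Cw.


Formula: Rw = 0.5 * rho * V^2 * S * Cw
Step 1 — V^2 = 14.38^2 = 206.7844
Step 2 — 0.5 * rho * V^2 = 0.5 * 1025 * 206.7844 = 105977.005
Step 3 — Rw = 105977.005 * 4735 * 0.000058 ≈ 29104 N (5 s.f.)

29104 N


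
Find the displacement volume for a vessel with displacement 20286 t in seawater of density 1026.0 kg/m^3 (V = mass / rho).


Formula: V = mass / rho
Step 1 — convert tonnes to kg: 20286 t * 1000 = 20286000 kg
Step 2 — V = 20286000 / 1026.0 ≈ 19772 m^3 (5 s.f.)

19772 m^3


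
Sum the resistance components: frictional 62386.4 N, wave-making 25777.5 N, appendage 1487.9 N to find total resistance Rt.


Formula: Rt = Rf + Rw + Ra
Substituting: Rt = 62386.4 + 25777.5 + 1487.9
Result: Rt = 89651.8 N

89651.8 N


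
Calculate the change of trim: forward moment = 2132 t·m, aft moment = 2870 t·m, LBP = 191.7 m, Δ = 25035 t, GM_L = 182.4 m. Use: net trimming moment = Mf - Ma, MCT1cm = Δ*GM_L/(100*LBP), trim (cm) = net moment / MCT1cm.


Formula: net trimming moment = Mf - Ma; MCT1cm = Δ*GM_L/(100*LBP); trim = net moment / MCT1cm
Step 1 — net trimming moment = 2132 - 2870 = -738 t·m
Step 2 — MCT1cm = 25035 * 182.4 / (100 * 191.7) = 238.2047 t·m/cm
Step 3 — trim = -738 / 238.2047 ≈ -3.0982 cm (5 s.f.)

-3.0982 cm


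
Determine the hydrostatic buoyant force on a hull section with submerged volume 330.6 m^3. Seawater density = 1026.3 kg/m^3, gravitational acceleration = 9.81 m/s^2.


Formula: Fb = rho * g * V
Substituting: Fb = 1026.3 * 9.81 * 330.6
Intermediate: 1026.3 * 9.81 = 10068.003
Result: Fb = 10068.003 * 330.6 ≈ 3328500 N (5 s.f.)

3328500 N


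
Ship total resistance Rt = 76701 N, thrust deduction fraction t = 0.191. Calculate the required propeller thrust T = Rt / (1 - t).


Formula: T = Rt / (1 - t)
Step 1 — (1 - t) = 1 - 0.191 = 0.809
Step 2 — T = 76701 / 0.809 ≈ 94810 N (5 s.f.)

94810 N


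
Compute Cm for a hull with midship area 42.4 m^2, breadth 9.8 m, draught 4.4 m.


Formula: Cm = Am / (B * T)
Step 1 — B * T = 9.8 * 4.4 = 43.12 m^2
Step 2 — Cm = 42.4 / 43.12 ≈ 0.98330 (5 s.f.)

0.98330


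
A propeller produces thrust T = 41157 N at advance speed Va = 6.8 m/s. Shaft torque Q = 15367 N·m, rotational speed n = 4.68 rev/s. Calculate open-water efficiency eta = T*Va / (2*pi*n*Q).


Formula: eta = T * Va / (2 * pi * n * Q)
Step 1 — numerator = T * Va = 41157 * 6.8 = 279867.6
Step 2 — 2 * pi * n = 2 * pi * 4.68 = 29.405307
Step 3 — denominator = 29.405307 * 15367 = 451871.35
Step 4 — eta = 279867.6 / 451871.35 ≈ 0.61935 (5 s.f.)

0.61935


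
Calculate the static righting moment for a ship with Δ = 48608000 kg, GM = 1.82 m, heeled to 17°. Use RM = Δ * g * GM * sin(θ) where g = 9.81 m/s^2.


Formula: GZ = GM * sin(theta); RM = disp * g * GZ
Step 1 — GZ = 1.82 * sin(17°) = 1.82 * 0.292372 = 0.532117 m
Step 2 — RM = 48608000 * 9.81 * 0.532117 ≈ 253740000 N·m (5 s.f.)

253740000 N·m


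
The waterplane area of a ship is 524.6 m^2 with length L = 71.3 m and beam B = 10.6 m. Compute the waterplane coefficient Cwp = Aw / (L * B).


Formula: Cwp = Aw / (L * B)
Step 1 — L * B = 71.3 * 10.6 = 755.78 m^2
Step 2 — Cwp = 524.6 / 755.78 ≈ 0.69412 (5 s.f.)

0.69412


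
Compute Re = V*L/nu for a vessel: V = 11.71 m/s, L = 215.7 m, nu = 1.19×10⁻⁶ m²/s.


Formula: Re = V * L / nu
Step 1 — V * L = 11.71 * 215.7 = 2525.847 m^2/s
Step 2 — Re = 2525.847 / 1.19e-6 = 2.12e+09

2.12e+09


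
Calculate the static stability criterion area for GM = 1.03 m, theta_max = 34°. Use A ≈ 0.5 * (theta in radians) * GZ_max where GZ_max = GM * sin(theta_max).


Formula: GZ_max = GM * sin(theta); Area = 0.5 * theta_rad * GZ_max
Step 1 — GZ_max = 1.03 * sin(34°) = 1.03 * 0.559193 = 0.575969 m
Step 2 — theta_rad = 34 * pi/180 = 0.593412 rad
Step 3 — Area = 0.5 * 0.593412 * 0.575969 ≈ 0.17089 m·rad (5 s.f.)

0.17089 m·rad


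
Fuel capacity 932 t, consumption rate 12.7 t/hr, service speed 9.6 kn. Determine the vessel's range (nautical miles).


Formula: endurance = fuel / rate; range = endurance * speed
Step 1 — endurance = 932 / 12.7 = 73.3858 hours
Step 2 — range = 73.3858 * 9.6 ≈ 704.50 nautical miles (5 s.f.)

704.50 NM


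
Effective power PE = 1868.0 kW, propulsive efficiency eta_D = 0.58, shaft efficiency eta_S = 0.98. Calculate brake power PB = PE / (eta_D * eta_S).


Formula: PB = PE / (eta_D * eta_S)
Step 1 — combined efficiency = eta_D * eta_S = 0.58 * 0.98 = 0.5684
Step 2 — PB = 1868.0 / 0.5684 ≈ 3286.4 kW (5 s.f.)

3286.4 kW


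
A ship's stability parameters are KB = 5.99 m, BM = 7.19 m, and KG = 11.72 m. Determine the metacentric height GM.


Formula: GM = KB + BM - KG
Step 1 — KM = KB + BM = 5.99 + 7.19 = 13.18 m
Step 2 — GM = KM - KG = 13.18 - 11.72 = 1.46 m

1.46 m


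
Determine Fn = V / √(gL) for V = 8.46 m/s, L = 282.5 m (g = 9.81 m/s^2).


Formula: Fn = V / sqrt(g * L)
Step 1 — g * L = 9.81 * 282.5 = 2771.325
Step 2 — sqrt(g * L) = sqrt(2771.325) = 52.643376
Step 3 — Fn = 8.46 / 52.643376 ≈ 0.16070 (5 s.f.)

0.16070


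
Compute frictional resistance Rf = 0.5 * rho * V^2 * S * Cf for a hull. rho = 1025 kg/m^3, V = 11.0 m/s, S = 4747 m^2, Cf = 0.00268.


Formula: Rf = 0.5 * rho * V^2 * S * Cf
Step 1 — V^2 = 11.0^2 = 121.0
Step 2 — 0.5 * rho * V^2 = 0.5 * 1025 * 121.0 = 62012.5
Step 3 — Rf = 62012.5 * 4747 * 0.00268 ≈ 788920 N (5 s.f.)

788920 N


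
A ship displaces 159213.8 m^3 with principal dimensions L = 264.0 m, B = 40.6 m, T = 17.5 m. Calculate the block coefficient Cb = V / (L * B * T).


Formula: Cb = V / (L * B * T)
Step 1 — L * B * T = 264.0 * 40.6 * 17.5 = 187572.0 m^3
Step 2 — Cb = 159213.8 / 187572.0 ≈ 0.84881 (5 s.f.)

0.84881


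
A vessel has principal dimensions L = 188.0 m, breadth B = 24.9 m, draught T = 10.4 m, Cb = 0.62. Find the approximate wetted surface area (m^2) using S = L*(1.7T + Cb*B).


Formula: S = 1.7*L*T + V/T with V = Cb*L*B*T, i.e. S = L * (1.7*T + Cb*B)
Step 1 — 1.7*T = 1.7 * 10.4 = 17.68 m
Step 2 — Cb*B = 0.62 * 24.9 = 15.438 m
Step 3 — 1.7*T + Cb*B = 17.68 + 15.438 = 33.118 m
Step 4 — S = 188.0 * 33.118 ≈ 6226.2 m^2 (5 s.f.)

6226.2 m^2


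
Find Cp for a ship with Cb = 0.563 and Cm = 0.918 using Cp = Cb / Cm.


Formula: Cp = Cb / Cm
Substituting: Cp = 0.563 / 0.918
Result: Cp ≈ 0.61329 (5 s.f.)

0.61329


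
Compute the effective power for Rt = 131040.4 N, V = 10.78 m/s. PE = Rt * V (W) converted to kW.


Formula: PE = Rt * V / 1000 (kW)
Step 1 — PE (W) = 131040.4 * 10.78 = 1412615.512 W
Step 2 — PE (kW) = 1412615.512 / 1000 ≈ 1412.6 kW (5 s.f.)

1412.6 kW


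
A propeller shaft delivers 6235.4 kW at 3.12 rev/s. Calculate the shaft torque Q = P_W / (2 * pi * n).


Formula: Q = P_W / (2 * pi * n)
Step 1 — P_W = 6235.4 kW * 1000 = 6235400.0 W
Step 2 — 2 * pi * n = 2 * pi * 3.12 = 19.603538
Step 3 — Q = 6235400.0 / 19.603538 ≈ 318080 N·m (5 s.f.)

318080 N·m


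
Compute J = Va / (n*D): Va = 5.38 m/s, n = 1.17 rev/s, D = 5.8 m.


Formula: J = Va / (n * D)
Step 1 — n * D = 1.17 * 5.8 = 6.786
Step 2 — J = 5.38 / 6.786 ≈ 0.79281 (5 s.f.)

0.79281


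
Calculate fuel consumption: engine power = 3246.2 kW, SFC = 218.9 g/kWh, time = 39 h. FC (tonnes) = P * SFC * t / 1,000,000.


Formula: FC (tonnes) = P * SFC * t / 1,000,000
Step 1 — P * SFC * t = 3246.2 * 218.9 * 39 = 27713134.02 g
Step 2 — FC (tonnes) = 27713134.02 / 1,000,000 ≈ 27.713 tonnes (5 s.f.)

27.713 tonnes


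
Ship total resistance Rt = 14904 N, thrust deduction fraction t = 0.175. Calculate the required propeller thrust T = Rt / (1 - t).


Formula: T = Rt / (1 - t)
Step 1 — (1 - t) = 1 - 0.175 = 0.825
Step 2 — T = 14904 / 0.825 ≈ 18065 N (5 s.f.)

18065 N


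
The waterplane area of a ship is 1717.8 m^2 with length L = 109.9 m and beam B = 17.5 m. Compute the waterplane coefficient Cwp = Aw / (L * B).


Formula: Cwp = Aw / (L * B)
Step 1 — L * B = 109.9 * 17.5 = 1923.25 m^2
Step 2 — Cwp = 1717.8 / 1923.25 ≈ 0.89318 (5 s.f.)

0.89318


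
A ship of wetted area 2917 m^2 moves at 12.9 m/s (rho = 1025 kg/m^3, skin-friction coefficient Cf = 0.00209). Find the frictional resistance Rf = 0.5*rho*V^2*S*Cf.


Formula: Rf = 0.5 * rho * V^2 * S * Cf
Step 1 — V^2 = 12.9^2 = 166.41
Step 2 — 0.5 * rho * V^2 = 0.5 * 1025 * 166.41 = 85285.125
Step 3 — Rf = 85285.125 * 2917 * 0.00209 ≈ 519940 N (5 s.f.)

519940 N


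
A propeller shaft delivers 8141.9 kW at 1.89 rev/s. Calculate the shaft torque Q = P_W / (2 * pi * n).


Formula: Q = P_W / (2 * pi * n)
Step 1 — P_W = 8141.9 kW * 1000 = 8141900.0 W
Step 2 — 2 * pi * n = 2 * pi * 1.89 = 11.87522
Step 3 — Q = 8141900.0 / 11.87522 ≈ 685620 N·m (5 s.f.)

685620 N·m


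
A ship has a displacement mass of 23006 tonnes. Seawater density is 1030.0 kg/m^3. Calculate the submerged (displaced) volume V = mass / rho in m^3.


Formula: V = mass / rho
Step 1 — convert tonnes to kg: 23006 t * 1000 = 23006000 kg
Step 2 — V = 23006000 / 1030.0 ≈ 22336 m^3 (5 s.f.)

22336 m^3


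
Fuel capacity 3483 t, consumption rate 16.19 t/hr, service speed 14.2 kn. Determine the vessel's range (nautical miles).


Formula: endurance = fuel / rate; range = endurance * speed
Step 1 — endurance = 3483 / 16.19 = 215.1328 hours
Step 2 — range = 215.1328 * 14.2 ≈ 3054.9 nautical miles (5 s.f.)

3054.9 NM


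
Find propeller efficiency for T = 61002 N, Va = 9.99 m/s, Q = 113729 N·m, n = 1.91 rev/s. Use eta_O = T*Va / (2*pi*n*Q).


Formula: eta = T * Va / (2 * pi * n * Q)
Step 1 — numerator = T * Va = 61002 * 9.99 = 609409.98
Step 2 — 2 * pi * n = 2 * pi * 1.91 = 12.000884
Step 3 — denominator = 12.000884 * 113729 = 1364848.54
Step 4 — eta = 609409.98 / 1364848.54 ≈ 0.44650 (5 s.f.)

0.44650


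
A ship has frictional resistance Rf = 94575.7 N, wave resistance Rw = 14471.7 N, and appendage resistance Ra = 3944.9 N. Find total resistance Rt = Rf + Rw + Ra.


Formula: Rt = Rf + Rw + Ra
Substituting: Rt = 94575.7 + 14471.7 + 3944.9
Result: Rt = 112992.3 N

112992.3 N


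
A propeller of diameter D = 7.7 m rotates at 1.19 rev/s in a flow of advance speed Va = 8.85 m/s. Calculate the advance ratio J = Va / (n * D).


Formula: J = Va / (n * D)
Step 1 — n * D = 1.19 * 7.7 = 9.163
Step 2 — J = 8.85 / 9.163 ≈ 0.96584 (5 s.f.)

0.96584


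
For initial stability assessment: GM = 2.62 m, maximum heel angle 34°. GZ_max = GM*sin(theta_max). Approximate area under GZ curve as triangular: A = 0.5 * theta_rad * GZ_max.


Formula: GZ_max = GM * sin(theta); Area = 0.5 * theta_rad * GZ_max
Step 1 — GZ_max = 2.62 * sin(34°) = 2.62 * 0.559193 = 1.465086 m
Step 2 — theta_rad = 34 * pi/180 = 0.593412 rad
Step 3 — Area = 0.5 * 0.593412 * 1.465086 ≈ 0.43470 m·rad (5 s.f.)

0.43470 m·rad


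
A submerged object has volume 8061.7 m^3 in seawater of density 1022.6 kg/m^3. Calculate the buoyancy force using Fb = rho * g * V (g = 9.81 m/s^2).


Formula: Fb = rho * g * V
Substituting: Fb = 1022.6 * 9.81 * 8061.7
Intermediate: 1022.6 * 9.81 = 10031.706
Result: Fb = 10031.706 * 8061.7 ≈ 80873000 N (5 s.f.)

80873000 N


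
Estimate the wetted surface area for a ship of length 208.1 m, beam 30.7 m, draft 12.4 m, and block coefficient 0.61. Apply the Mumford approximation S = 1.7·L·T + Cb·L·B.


Formula: S = 1.7*L*T + V/T with V = Cb*L*B*T, i.e. S = L * (1.7*T + Cb*B)
Step 1 — 1.7*T = 1.7 * 12.4 = 21.08 m
Step 2 — Cb*B = 0.61 * 30.7 = 18.727 m
Step 3 — 1.7*T + Cb*B = 21.08 + 18.727 = 39.807 m
Step 4 — S = 208.1 * 39.807 ≈ 8283.8 m^2 (5 s.f.)

8283.8 m^2


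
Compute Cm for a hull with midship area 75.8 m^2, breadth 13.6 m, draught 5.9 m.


Formula: Cm = Am / (B * T)
Step 1 — B * T = 13.6 * 5.9 = 80.24 m^2
Step 2 — Cm = 75.8 / 80.24 ≈ 0.94467 (5 s.f.)

0.94467


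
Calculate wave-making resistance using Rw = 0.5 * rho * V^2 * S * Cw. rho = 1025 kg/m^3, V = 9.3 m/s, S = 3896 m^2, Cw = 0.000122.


Formula: Rw = 0.5 * rho * V^2 * S * Cw
Step 1 — V^2 = 9.3^2 = 86.49
Step 2 — 0.5 * rho * V^2 = 0.5 * 1025 * 86.49 = 44326.125
Step 3 — Rw = 44326.125 * 3896 * 0.000122 ≈ 21069 N (5 s.f.)

21069 N


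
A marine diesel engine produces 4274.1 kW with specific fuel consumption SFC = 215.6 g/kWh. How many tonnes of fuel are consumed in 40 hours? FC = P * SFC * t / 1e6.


Formula: FC (tonnes) = P * SFC * t / 1,000,000
Step 1 — P * SFC * t = 4274.1 * 215.6 * 40 = 36859838.4 g
Step 2 — FC (tonnes) = 36859838.4 / 1,000,000 ≈ 36.860 tonnes (5 s.f.)

36.860 tonnes


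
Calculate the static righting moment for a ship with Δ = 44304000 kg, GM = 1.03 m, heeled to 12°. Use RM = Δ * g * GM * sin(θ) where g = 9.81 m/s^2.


Formula: GZ = GM * sin(theta); RM = disp * g * GZ
Step 1 — GZ = 1.03 * sin(12°) = 1.03 * 0.207912 = 0.214149 m
Step 2 — RM = 44304000 * 9.81 * 0.214149 ≈ 93074000 N·m (5 s.f.)

93074000 N·m


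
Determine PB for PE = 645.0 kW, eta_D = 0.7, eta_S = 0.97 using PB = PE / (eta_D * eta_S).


Formula: PB = PE / (eta_D * eta_S)
Step 1 — combined efficiency = eta_D * eta_S = 0.7 * 0.97 = 0.679
Step 2 — PB = 645.0 / 0.679 ≈ 949.93 kW (5 s.f.)

949.93 kW


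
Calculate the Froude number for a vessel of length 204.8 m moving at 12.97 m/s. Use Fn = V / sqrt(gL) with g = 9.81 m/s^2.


Formula: Fn = V / sqrt(g * L)
Step 1 — g * L = 9.81 * 204.8 = 2009.088
Step 2 — sqrt(g * L) = sqrt(2009.088) = 44.822851
Step 3 — Fn = 12.97 / 44.822851 ≈ 0.28936 (5 s.f.)

0.28936


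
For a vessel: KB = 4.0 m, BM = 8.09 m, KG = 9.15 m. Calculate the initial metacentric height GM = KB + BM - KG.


Formula: GM = KB + BM - KG
Step 1 — KM = KB + BM = 4.0 + 8.09 = 12.09 m
Step 2 — GM = KM - KG = 12.09 - 9.15 = 2.94 m

2.94 m


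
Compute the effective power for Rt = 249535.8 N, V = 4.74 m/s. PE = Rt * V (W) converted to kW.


Formula: PE = Rt * V / 1000 (kW)
Step 1 — PE (W) = 249535.8 * 4.74 = 1182799.692 W
Step 2 — PE (kW) = 1182799.692 / 1000 ≈ 1182.8 kW (5 s.f.)

1182.8 kW


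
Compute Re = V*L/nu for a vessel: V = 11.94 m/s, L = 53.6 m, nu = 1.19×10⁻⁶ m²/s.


Formula: Re = V * L / nu
Step 1 — V * L = 11.94 * 53.6 = 639.984 m^2/s
Step 2 — Re = 639.984 / 1.19e-6 = 5.38e+08

5.38e+08


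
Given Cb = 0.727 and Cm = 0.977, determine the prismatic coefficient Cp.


Formula: Cp = Cb / Cm
Substituting: Cp = 0.727 / 0.977
Result: Cp ≈ 0.74411 (5 s.f.)

0.74411


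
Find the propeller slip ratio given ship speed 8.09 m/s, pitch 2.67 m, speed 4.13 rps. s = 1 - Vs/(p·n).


Formula: s = 1 - Vs / (p * n)
Step 1 — p * n = 2.67 * 4.13 = 11.0271
Step 2 — Vs / (p*n) = 8.09 / 11.0271 = 0.733647 (6 d.p.)
Step 3 — s = 1 - 0.733647 = 0.266353

0.266353


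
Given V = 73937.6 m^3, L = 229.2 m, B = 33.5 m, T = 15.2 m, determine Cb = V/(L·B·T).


Formula: Cb = V / (L * B * T)
Step 1 — L * B * T = 229.2 * 33.5 * 15.2 = 116708.64 m^3
Step 2 — Cb = 73937.6 / 116708.64 ≈ 0.63352 (5 s.f.)

0.63352


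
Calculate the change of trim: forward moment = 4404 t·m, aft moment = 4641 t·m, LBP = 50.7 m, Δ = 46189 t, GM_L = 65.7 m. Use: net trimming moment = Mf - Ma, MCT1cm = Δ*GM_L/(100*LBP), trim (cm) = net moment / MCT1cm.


Formula: net trimming moment = Mf - Ma; MCT1cm = Δ*GM_L/(100*LBP); trim = net moment / MCT1cm
Step 1 — net trimming moment = 4404 - 4641 = -237 t·m
Step 2 — MCT1cm = 46189 * 65.7 / (100 * 50.7) = 598.5438 t·m/cm
Step 3 — trim = -237 / 598.5438 ≈ -0.39596 cm (5 s.f.)

-0.39596 cm


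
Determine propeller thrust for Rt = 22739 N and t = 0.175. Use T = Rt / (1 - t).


Formula: T = Rt / (1 - t)
Step 1 — (1 - t) = 1 - 0.175 = 0.825
Step 2 — T = 22739 / 0.825 ≈ 27562 N (5 s.f.)

27562 N


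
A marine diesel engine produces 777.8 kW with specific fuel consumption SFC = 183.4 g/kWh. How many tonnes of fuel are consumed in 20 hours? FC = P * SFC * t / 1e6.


Formula: FC (tonnes) = P * SFC * t / 1,000,000
Step 1 — P * SFC * t = 777.8 * 183.4 * 20 = 2852970.4 g
Step 2 — FC (tonnes) = 2852970.4 / 1,000,000 ≈ 2.8530 tonnes (5 s.f.)

2.8530 tonnes


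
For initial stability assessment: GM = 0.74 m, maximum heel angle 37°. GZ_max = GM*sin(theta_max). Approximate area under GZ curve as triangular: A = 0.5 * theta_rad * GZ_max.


Formula: GZ_max = GM * sin(theta); Area = 0.5 * theta_rad * GZ_max
Step 1 — GZ_max = 0.74 * sin(37°) = 0.74 * 0.601815 = 0.445343 m
Step 2 — theta_rad = 37 * pi/180 = 0.645772 rad
Step 3 — Area = 0.5 * 0.645772 * 0.445343 ≈ 0.14380 m·rad (5 s.f.)

0.14380 m·rad


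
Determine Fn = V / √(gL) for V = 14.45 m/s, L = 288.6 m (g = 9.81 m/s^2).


Formula: Fn = V / sqrt(g * L)
Step 1 — g * L = 9.81 * 288.6 = 2831.166
Step 2 — sqrt(g * L) = sqrt(2831.166) = 53.208702
Step 3 — Fn = 14.45 / 53.208702 ≈ 0.27157 (5 s.f.)

0.27157


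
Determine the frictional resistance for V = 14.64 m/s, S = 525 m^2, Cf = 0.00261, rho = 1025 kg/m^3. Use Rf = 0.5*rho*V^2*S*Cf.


Formula: Rf = 0.5 * rho * V^2 * S * Cf
Step 1 — V^2 = 14.64^2 = 214.3296
Step 2 — 0.5 * rho * V^2 = 0.5 * 1025 * 214.3296 = 109843.92
Step 3 — Rf = 109843.92 * 525 * 0.00261 ≈ 150510 N (5 s.f.)

150510 N


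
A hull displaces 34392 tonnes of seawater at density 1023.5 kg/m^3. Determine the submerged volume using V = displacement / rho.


Formula: V = mass / rho
Step 1 — convert tonnes to kg: 34392 t * 1000 = 34392000 kg
Step 2 — V = 34392000 / 1023.5 ≈ 33602 m^3 (5 s.f.)

33602 m^3


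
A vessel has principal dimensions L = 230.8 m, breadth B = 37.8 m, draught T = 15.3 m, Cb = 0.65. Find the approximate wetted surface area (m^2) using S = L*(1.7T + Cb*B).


Formula: S = 1.7*L*T + V/T with V = Cb*L*B*T, i.e. S = L * (1.7*T + Cb*B)
Step 1 — 1.7*T = 1.7 * 15.3 = 26.01 m
Step 2 — Cb*B = 0.65 * 37.8 = 24.57 m
Step 3 — 1.7*T + Cb*B = 26.01 + 24.57 = 50.58 m
Step 4 — S = 230.8 * 50.58 ≈ 11674 m^2 (5 s.f.)

11674 m^2


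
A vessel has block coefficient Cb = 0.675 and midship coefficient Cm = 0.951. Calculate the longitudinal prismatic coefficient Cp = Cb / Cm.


Formula: Cp = Cb / Cm
Substituting: Cp = 0.675 / 0.951
Result: Cp ≈ 0.70978 (5 s.f.)

0.70978


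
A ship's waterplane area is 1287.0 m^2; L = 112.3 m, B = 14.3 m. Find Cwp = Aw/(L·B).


Formula: Cwp = Aw / (L * B)
Step 1 — L * B = 112.3 * 14.3 = 1605.89 m^2
Step 2 — Cwp = 1287.0 / 1605.89 ≈ 0.80142 (5 s.f.)

0.80142


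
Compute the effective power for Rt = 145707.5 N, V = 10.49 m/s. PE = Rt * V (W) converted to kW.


Formula: PE = Rt * V / 1000 (kW)
Step 1 — PE (W) = 145707.5 * 10.49 = 1528471.675 W
Step 2 — PE (kW) = 1528471.675 / 1000 ≈ 1528.5 kW (5 s.f.)

1528.5 kW


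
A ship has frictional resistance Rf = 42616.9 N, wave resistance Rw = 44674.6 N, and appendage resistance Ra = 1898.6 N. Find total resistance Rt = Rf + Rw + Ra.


Formula: Rt = Rf + Rw + Ra
Substituting: Rt = 42616.9 + 44674.6 + 1898.6
Result: Rt = 89190.1 N

89190.1 N


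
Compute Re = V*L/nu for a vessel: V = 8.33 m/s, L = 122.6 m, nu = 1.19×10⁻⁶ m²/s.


Formula: Re = V * L / nu
Step 1 — V * L = 8.33 * 122.6 = 1021.258 m^2/s
Step 2 — Re = 1021.258 / 1.19e-6 = 8.58e+08

8.58e+08


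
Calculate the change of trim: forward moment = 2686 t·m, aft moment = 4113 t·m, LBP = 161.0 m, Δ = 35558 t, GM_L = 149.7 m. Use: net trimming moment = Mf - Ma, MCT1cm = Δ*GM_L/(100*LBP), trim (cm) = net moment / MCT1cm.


Formula: net trimming moment = Mf - Ma; MCT1cm = Δ*GM_L/(100*LBP); trim = net moment / MCT1cm
Step 1 — net trimming moment = 2686 - 4113 = -1427 t·m
Step 2 — MCT1cm = 35558 * 149.7 / (100 * 161.0) = 330.6231 t·m/cm
Step 3 — trim = -1427 / 330.6231 ≈ -4.3161 cm (5 s.f.)

-4.3161 cm


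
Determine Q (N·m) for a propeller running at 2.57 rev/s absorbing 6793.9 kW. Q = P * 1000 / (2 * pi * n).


Formula: Q = P_W / (2 * pi * n)
Step 1 — P_W = 6793.9 kW * 1000 = 6793900.0 W
Step 2 — 2 * pi * n = 2 * pi * 2.57 = 16.147786
Step 3 — Q = 6793900.0 / 16.147786 ≈ 420730 N·m (5 s.f.)

420730 N·m


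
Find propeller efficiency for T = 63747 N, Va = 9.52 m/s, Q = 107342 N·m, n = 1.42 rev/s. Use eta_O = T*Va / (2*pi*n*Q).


Formula: eta = T * Va / (2 * pi * n * Q)
Step 1 — numerator = T * Va = 63747 * 9.52 = 606871.44
Step 2 — 2 * pi * n = 2 * pi * 1.42 = 8.922123
Step 3 — denominator = 8.922123 * 107342 = 957718.53
Step 4 — eta = 606871.44 / 957718.53 ≈ 0.63366 (5 s.f.)

0.63366


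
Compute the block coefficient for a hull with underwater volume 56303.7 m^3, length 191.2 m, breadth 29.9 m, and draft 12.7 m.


Formula: Cb = V / (L * B * T)
Step 1 — L * B * T = 191.2 * 29.9 * 12.7 = 72604.376 m^3
Step 2 — Cb = 56303.7 / 72604.376 ≈ 0.77549 (5 s.f.)

0.77549


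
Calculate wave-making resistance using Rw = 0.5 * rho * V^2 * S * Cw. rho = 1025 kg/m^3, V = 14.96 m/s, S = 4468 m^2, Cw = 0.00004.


Formula: Rw = 0.5 * rho * V^2 * S * Cw
Step 1 — V^2 = 14.96^2 = 223.8016
Step 2 — 0.5 * rho * V^2 = 0.5 * 1025 * 223.8016 = 114698.32
Step 3 — Rw = 114698.32 * 4468 * 0.00004 ≈ 20499 N (5 s.f.)

20499 N


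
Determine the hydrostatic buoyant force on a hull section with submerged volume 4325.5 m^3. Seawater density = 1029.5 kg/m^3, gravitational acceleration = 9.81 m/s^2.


Formula: Fb = rho * g * V
Substituting: Fb = 1029.5 * 9.81 * 4325.5
Intermediate: 1029.5 * 9.81 = 10099.395
Result: Fb = 10099.395 * 4325.5 ≈ 43685000 N (5 s.f.)

43685000 N


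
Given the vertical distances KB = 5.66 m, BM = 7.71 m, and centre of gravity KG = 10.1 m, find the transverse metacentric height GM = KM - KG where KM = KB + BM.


Formula: GM = KB + BM - KG
Step 1 — KM = KB + BM = 5.66 + 7.71 = 13.37 m
Step 2 — GM = KM - KG = 13.37 - 10.1 = 3.27 m

3.27 m


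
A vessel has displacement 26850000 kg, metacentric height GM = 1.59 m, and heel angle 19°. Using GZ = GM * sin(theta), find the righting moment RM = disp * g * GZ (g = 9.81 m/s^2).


Formula: GZ = GM * sin(theta); RM = disp * g * GZ
Step 1 — GZ = 1.59 * sin(19°) = 1.59 * 0.325568 = 0.517653 m
Step 2 — RM = 26850000 * 9.81 * 0.517653 ≈ 136350000 N·m (5 s.f.)

136350000 N·m
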